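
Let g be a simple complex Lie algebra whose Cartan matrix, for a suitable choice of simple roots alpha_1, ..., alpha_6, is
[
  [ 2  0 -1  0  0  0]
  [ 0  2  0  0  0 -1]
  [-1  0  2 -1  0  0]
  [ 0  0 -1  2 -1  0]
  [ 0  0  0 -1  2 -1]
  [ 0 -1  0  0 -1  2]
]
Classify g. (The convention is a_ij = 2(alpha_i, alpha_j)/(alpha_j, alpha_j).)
A6

The matrix has rank 6 with 2's on the diagonal. Reading the off-diagonal entries as Dynkin edges (a single edge where a_ij = a_ji = -1; a double or triple edge where a_ij * a_ji = 2 or 3), the diagram is a chain of 6 nodes with single edges (A_6). One simple-root ordering that puts it in standard form is (alpha_1, alpha_3, alpha_4, alpha_5, alpha_6, alpha_2). So the algebra is type A_6, i.e. sl(7).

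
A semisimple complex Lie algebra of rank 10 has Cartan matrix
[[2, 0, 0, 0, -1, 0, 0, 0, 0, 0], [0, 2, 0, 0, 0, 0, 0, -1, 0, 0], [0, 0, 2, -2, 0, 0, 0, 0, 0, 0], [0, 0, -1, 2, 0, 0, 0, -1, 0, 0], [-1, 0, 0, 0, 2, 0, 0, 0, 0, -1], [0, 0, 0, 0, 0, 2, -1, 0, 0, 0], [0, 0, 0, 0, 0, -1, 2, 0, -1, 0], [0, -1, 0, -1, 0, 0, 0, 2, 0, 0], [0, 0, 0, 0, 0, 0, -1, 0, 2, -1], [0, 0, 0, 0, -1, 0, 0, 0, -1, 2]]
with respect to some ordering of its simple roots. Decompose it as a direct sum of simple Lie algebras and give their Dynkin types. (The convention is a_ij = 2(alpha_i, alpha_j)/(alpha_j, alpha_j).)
type A_6 + type C_4

The diagram associated to this matrix has two connected components: the simple roots {alpha_1, alpha_5, alpha_6, alpha_7, alpha_9, alpha_10} form a chain of 6 nodes with single edges (A_6), and {alpha_2, alpha_3, alpha_4, alpha_8} form a chain of 4 nodes with a double edge at one end; the terminal node there is the unique long simple root (C_4). A semisimple Lie algebra decomposes uniquely as the direct sum of simple ideals, one per connected component of its Dynkin diagram, so g ≅ A_6 ⊕ C_4 (dimension 48 + 36 = 84).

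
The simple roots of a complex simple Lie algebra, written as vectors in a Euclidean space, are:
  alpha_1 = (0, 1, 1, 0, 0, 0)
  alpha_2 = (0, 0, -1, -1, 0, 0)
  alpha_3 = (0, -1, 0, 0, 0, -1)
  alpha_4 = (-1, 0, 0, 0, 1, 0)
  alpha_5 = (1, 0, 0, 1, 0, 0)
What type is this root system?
A_5

Compute the Cartan integers a_ij = 2(alpha_i, alpha_j)/(alpha_j, alpha_j); the resulting 5x5 Cartan matrix is
[[2, -1, -1, 0, 0], [-1, 2, 0, 0, -1], [-1, 0, 2, 0, 0], [0, 0, 0, 2, -1], [0, -1, 0, -1, 2]].
All simple roots have the same length, so the diagram is simply laced. The associated Dynkin diagram is a chain of 5 nodes with single edges (A_5), so the type is A_5 (the algebra sl(6)).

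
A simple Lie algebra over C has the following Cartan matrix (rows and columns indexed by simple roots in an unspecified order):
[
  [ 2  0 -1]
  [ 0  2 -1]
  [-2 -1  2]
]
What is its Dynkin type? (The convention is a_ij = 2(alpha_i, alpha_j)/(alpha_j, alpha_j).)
The matrix has rank 3 with 2's on the diagonal. Reading the off-diagonal entries as Dynkin edges (a single edge where a_ij = a_ji = -1; a double or triple edge where a_ij * a_ji = 2 or 3), the diagram is a chain of 3 nodes with a double edge at one end; the terminal node there is the unique short simple root (B_3). One simple-root ordering that puts it in standard form is (alpha_2, alpha_3, alpha_1). So the algebra is type B_3, i.e. so(7).

B_3 (so(7))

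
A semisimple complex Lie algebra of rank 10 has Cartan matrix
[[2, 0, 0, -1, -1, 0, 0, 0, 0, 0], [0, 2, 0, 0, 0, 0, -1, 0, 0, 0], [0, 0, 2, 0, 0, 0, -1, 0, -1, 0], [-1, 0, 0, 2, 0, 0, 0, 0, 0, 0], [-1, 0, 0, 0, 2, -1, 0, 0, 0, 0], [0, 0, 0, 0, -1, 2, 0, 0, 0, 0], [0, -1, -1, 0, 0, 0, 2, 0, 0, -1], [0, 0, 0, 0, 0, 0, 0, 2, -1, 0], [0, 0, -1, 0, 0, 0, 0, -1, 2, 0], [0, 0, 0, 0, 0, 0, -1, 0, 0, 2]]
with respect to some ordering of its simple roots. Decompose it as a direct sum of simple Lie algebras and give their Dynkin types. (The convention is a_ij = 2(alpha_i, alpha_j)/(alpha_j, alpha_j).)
The diagram associated to this matrix has two connected components: the simple roots {alpha_1, alpha_4, alpha_5, alpha_6} form a chain of 4 nodes with single edges (A_4), and {alpha_2, alpha_3, alpha_7, alpha_8, alpha_9, alpha_10} form a chain of 4 nodes with a fork of two nodes at one end (D_6). A semisimple Lie algebra decomposes uniquely as the direct sum of simple ideals, one per connected component of its Dynkin diagram, so g ≅ A_4 ⊕ D_6 (dimension 24 + 66 = 90).

type A_4 ⊕ type D_6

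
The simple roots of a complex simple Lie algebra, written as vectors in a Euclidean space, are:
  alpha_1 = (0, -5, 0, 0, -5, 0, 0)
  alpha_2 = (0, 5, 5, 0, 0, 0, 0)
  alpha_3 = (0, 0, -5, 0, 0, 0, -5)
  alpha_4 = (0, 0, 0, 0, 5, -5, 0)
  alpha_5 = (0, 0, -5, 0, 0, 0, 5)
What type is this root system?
type D_5

Compute the Cartan integers a_ij = 2(alpha_i, alpha_j)/(alpha_j, alpha_j); the resulting 5x5 Cartan matrix is
[[2, -1, 0, -1, 0], [-1, 2, -1, 0, -1], [0, -1, 2, 0, 0], [-1, 0, 0, 2, 0], [0, -1, 0, 0, 2]].
All simple roots have the same length, so the diagram is simply laced. The associated Dynkin diagram is a chain of 3 nodes with a fork of two nodes at one end (D_5), so the type is D_5 (the algebra so(10)).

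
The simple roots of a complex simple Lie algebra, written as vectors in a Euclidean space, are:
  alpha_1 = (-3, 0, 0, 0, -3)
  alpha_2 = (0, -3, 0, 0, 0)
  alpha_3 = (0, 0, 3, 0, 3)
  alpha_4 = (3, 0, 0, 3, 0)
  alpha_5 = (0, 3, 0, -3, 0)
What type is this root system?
B5

Compute the Cartan integers a_ij = 2(alpha_i, alpha_j)/(alpha_j, alpha_j); the resulting 5x5 Cartan matrix is
[[2, 0, -1, -1, 0], [0, 2, 0, 0, -1], [-1, 0, 2, 0, 0], [-1, 0, 0, 2, -1], [0, -2, 0, -1, 2]].
The roots have two lengths (squared-length ratio 2:1); the short ones are alpha_{2}. The associated Dynkin diagram is a chain of 5 nodes with a double edge at one end; the terminal node there is the unique short simple root (B_5), so the type is B_5 (the algebra so(11)).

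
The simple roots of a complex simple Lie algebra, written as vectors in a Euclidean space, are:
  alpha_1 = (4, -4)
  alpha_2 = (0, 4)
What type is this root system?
B2

Compute the Cartan integers a_ij = 2(alpha_i, alpha_j)/(alpha_j, alpha_j); the resulting 2x2 Cartan matrix is
[[2, -2], [-1, 2]].
The roots have two lengths (squared-length ratio 2:1); the short ones are alpha_{2}. The associated Dynkin diagram is a chain of 2 nodes with a double edge at one end; the terminal node there is the unique short simple root (B_2), so the type is B_2 (the algebra so(5)).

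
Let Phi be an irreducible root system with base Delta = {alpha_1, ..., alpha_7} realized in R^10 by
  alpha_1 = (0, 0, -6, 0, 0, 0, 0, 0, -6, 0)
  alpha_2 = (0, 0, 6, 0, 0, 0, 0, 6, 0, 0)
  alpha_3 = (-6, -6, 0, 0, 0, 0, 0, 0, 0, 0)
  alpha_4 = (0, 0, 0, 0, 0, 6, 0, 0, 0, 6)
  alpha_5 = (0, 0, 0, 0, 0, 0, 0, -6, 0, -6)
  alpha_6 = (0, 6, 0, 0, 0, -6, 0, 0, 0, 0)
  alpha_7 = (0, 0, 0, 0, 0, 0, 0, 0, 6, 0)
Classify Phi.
B7

Compute the Cartan integers a_ij = 2(alpha_i, alpha_j)/(alpha_j, alpha_j); the resulting 7x7 Cartan matrix is
[[2, -1, 0, 0, 0, 0, -2], [-1, 2, 0, 0, -1, 0, 0], [0, 0, 2, 0, 0, -1, 0], [0, 0, 0, 2, -1, -1, 0], [0, -1, 0, -1, 2, 0, 0], [0, 0, -1, -1, 0, 2, 0], [-1, 0, 0, 0, 0, 0, 2]].
The roots have two lengths (squared-length ratio 2:1); the short ones are alpha_{7}. The associated Dynkin diagram is a chain of 7 nodes with a double edge at one end; the terminal node there is the unique short simple root (B_7), so the type is B_7 (the algebra so(15)).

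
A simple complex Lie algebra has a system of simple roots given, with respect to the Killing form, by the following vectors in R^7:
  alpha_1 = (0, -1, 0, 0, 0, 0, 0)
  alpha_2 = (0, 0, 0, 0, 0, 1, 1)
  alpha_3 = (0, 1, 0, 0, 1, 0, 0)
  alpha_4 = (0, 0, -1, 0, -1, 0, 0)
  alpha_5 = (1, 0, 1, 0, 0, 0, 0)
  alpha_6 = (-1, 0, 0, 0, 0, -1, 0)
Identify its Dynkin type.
Compute the Cartan integers a_ij = 2(alpha_i, alpha_j)/(alpha_j, alpha_j); the resulting 6x6 Cartan matrix is
[[2, 0, -1, 0, 0, 0], [0, 2, 0, 0, 0, -1], [-2, 0, 2, -1, 0, 0], [0, 0, -1, 2, -1, 0], [0, 0, 0, -1, 2, -1], [0, -1, 0, 0, -1, 2]].
The roots have two lengths (squared-length ratio 2:1); the short ones are alpha_{1}. The associated Dynkin diagram is a chain of 6 nodes with a double edge at one end; the terminal node there is the unique short simple root (B_6), so the type is B_6 (the algebra so(13)).

B6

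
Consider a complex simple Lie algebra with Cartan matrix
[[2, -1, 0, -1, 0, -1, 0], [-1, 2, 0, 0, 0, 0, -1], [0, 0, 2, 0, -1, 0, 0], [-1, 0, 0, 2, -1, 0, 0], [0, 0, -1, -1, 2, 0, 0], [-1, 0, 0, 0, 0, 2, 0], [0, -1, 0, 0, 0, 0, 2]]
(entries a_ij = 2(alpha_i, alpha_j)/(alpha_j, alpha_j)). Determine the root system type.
E_7

The matrix has rank 7 with 2's on the diagonal. Reading the off-diagonal entries as Dynkin edges (a single edge where a_ij = a_ji = -1; a double or triple edge where a_ij * a_ji = 2 or 3), the diagram is a chain of 6 nodes with one extra node attached to the third node from one end (E_7). One simple-root ordering that puts it in standard form is (alpha_7, alpha_6, alpha_2, alpha_1, alpha_4, alpha_5, alpha_3). So the algebra is type E_7.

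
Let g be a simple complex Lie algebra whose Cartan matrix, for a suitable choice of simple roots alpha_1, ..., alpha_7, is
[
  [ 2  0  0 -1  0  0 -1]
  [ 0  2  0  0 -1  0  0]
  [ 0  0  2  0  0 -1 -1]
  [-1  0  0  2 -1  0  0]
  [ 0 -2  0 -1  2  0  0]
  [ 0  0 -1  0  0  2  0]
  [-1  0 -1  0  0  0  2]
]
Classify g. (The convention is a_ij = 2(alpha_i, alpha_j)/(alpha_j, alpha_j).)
The matrix has rank 7 with 2's on the diagonal. Reading the off-diagonal entries as Dynkin edges (a single edge where a_ij = a_ji = -1; a double or triple edge where a_ij * a_ji = 2 or 3), the diagram is a chain of 7 nodes with a double edge at one end; the terminal node there is the unique short simple root (B_7). One simple-root ordering that puts it in standard form is (alpha_6, alpha_3, alpha_7, alpha_1, alpha_4, alpha_5, alpha_2). So the algebra is type B_7, i.e. so(15).

type B_7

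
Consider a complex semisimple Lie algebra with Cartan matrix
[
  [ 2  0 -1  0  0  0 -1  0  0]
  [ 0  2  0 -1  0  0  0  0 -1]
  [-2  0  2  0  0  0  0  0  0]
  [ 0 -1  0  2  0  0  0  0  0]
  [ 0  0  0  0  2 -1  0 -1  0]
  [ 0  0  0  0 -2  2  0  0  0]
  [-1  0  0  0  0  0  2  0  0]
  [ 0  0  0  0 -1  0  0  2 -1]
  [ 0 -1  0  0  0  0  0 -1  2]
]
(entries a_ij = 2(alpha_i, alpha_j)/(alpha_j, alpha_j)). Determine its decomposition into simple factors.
C_3 + C_6

The diagram associated to this matrix has two connected components: the simple roots {alpha_1, alpha_3, alpha_7} form a chain of 3 nodes with a double edge at one end; the terminal node there is the unique long simple root (C_3), and {alpha_2, alpha_4, alpha_5, alpha_6, alpha_8, alpha_9} form a chain of 6 nodes with a double edge at one end; the terminal node there is the unique long simple root (C_6). A semisimple Lie algebra decomposes uniquely as the direct sum of simple ideals, one per connected component of its Dynkin diagram, so g ≅ C_3 ⊕ C_6 (dimension 21 + 78 = 99).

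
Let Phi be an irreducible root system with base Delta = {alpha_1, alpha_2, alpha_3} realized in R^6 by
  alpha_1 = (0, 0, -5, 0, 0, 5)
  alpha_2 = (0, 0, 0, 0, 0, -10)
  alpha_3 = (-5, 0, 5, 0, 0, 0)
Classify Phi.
Compute the Cartan integers a_ij = 2(alpha_i, alpha_j)/(alpha_j, alpha_j); the resulting 3x3 Cartan matrix is
[[2, -1, -1], [-2, 2, 0], [-1, 0, 2]].
The roots have two lengths (squared-length ratio 2:1); the short ones are alpha_{1,3}. The associated Dynkin diagram is a chain of 3 nodes with a double edge at one end; the terminal node there is the unique long simple root (C_3), so the type is C_3 (the algebra sp(6)).

C3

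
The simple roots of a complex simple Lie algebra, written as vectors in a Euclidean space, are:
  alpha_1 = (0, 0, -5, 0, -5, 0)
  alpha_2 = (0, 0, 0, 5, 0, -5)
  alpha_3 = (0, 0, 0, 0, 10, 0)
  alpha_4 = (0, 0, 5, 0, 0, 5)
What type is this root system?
Compute the Cartan integers a_ij = 2(alpha_i, alpha_j)/(alpha_j, alpha_j); the resulting 4x4 Cartan matrix is
[[2, 0, -1, -1], [0, 2, 0, -1], [-2, 0, 2, 0], [-1, -1, 0, 2]].
The roots have two lengths (squared-length ratio 2:1); the short ones are alpha_{1,2,4}. The associated Dynkin diagram is a chain of 4 nodes with a double edge at one end; the terminal node there is the unique long simple root (C_4), so the type is C_4 (the algebra sp(8)).

C_4 (sp(8))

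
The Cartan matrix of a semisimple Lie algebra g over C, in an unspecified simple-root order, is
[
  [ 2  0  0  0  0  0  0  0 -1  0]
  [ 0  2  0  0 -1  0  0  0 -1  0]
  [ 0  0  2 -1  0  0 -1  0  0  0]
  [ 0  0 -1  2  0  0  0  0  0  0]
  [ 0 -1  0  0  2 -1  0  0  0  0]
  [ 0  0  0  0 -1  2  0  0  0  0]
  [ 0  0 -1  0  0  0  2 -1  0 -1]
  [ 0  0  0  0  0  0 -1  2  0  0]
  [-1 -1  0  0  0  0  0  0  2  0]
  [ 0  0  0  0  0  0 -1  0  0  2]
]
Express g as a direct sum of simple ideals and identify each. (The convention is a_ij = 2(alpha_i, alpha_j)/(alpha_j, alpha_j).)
A5 + D5

The diagram associated to this matrix has two connected components: the simple roots {alpha_1, alpha_2, alpha_5, alpha_6, alpha_9} form a chain of 5 nodes with single edges (A_5), and {alpha_3, alpha_4, alpha_7, alpha_8, alpha_10} form a chain of 3 nodes with a fork of two nodes at one end (D_5). A semisimple Lie algebra decomposes uniquely as the direct sum of simple ideals, one per connected component of its Dynkin diagram, so g ≅ A_5 ⊕ D_5 (dimension 35 + 45 = 80).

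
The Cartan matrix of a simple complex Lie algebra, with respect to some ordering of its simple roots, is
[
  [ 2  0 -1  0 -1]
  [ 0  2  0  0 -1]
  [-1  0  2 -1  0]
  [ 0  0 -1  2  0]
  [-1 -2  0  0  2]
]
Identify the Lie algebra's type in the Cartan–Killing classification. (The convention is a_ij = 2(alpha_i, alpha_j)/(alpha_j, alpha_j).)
The matrix has rank 5 with 2's on the diagonal. Reading the off-diagonal entries as Dynkin edges (a single edge where a_ij = a_ji = -1; a double or triple edge where a_ij * a_ji = 2 or 3), the diagram is a chain of 5 nodes with a double edge at one end; the terminal node there is the unique short simple root (B_5). One simple-root ordering that puts it in standard form is (alpha_4, alpha_3, alpha_1, alpha_5, alpha_2). So the algebra is type B_5, i.e. so(11).

B5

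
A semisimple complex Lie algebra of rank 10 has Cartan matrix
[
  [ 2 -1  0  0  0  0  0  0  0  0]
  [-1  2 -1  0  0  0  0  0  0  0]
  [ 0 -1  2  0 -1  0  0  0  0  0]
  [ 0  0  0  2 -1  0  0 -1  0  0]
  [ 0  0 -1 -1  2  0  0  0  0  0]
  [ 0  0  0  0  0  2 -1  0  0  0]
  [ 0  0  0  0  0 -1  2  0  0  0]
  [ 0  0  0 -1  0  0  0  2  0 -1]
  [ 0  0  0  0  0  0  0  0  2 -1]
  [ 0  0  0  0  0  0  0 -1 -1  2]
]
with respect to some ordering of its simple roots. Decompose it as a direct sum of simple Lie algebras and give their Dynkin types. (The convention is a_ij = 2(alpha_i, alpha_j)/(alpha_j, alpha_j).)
The diagram associated to this matrix has two connected components: the simple roots {alpha_6, alpha_7} form a chain of 2 nodes with single edges (A_2), and {alpha_1, alpha_2, alpha_3, alpha_4, alpha_5, alpha_8, alpha_9, alpha_10} form a chain of 8 nodes with single edges (A_8). A semisimple Lie algebra decomposes uniquely as the direct sum of simple ideals, one per connected component of its Dynkin diagram, so g ≅ A_2 ⊕ A_8 (dimension 8 + 80 = 88).

A_2 (sl(3)) + A_8 (sl(9))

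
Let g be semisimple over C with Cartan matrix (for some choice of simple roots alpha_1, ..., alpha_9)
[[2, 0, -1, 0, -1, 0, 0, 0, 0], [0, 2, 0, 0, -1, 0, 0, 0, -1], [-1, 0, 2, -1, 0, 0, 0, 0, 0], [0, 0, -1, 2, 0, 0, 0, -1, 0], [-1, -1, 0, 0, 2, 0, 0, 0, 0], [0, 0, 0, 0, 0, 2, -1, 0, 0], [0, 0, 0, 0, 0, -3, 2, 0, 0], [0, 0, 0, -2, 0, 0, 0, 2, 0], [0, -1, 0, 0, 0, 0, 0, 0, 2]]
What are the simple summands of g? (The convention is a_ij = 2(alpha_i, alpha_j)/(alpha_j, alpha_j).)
C7 ⊕ G2

The diagram associated to this matrix has two connected components: the simple roots {alpha_1, alpha_2, alpha_3, alpha_4, alpha_5, alpha_8, alpha_9} form a chain of 7 nodes with a double edge at one end; the terminal node there is the unique long simple root (C_7), and {alpha_6, alpha_7} form two nodes joined by a triple edge (G_2). A semisimple Lie algebra decomposes uniquely as the direct sum of simple ideals, one per connected component of its Dynkin diagram, so g ≅ C_7 ⊕ G_2 (dimension 105 + 14 = 119).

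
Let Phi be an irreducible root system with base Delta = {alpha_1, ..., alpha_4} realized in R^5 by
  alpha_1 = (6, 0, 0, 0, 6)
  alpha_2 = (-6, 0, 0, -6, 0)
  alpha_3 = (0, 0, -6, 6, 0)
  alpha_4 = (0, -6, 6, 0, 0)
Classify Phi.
type A_4

Compute the Cartan integers a_ij = 2(alpha_i, alpha_j)/(alpha_j, alpha_j); the resulting 4x4 Cartan matrix is
[[2, -1, 0, 0], [-1, 2, -1, 0], [0, -1, 2, -1], [0, 0, -1, 2]].
All simple roots have the same length, so the diagram is simply laced. The associated Dynkin diagram is a chain of 4 nodes with single edges (A_4), so the type is A_4 (the algebra sl(5)).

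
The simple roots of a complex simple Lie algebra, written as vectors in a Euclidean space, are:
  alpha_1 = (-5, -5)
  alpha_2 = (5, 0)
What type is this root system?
Compute the Cartan integers a_ij = 2(alpha_i, alpha_j)/(alpha_j, alpha_j); the resulting 2x2 Cartan matrix is
[[2, -2], [-1, 2]].
The roots have two lengths (squared-length ratio 2:1); the short ones are alpha_{2}. The associated Dynkin diagram is a chain of 2 nodes with a double edge at one end; the terminal node there is the unique short simple root (B_2), so the type is B_2 (the algebra so(5)).

type B_2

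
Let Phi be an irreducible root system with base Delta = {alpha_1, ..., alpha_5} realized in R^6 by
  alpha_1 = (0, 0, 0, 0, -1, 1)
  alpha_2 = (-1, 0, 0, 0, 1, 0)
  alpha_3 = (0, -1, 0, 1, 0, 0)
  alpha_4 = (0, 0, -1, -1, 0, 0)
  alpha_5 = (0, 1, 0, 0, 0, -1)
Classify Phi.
A5

Compute the Cartan integers a_ij = 2(alpha_i, alpha_j)/(alpha_j, alpha_j); the resulting 5x5 Cartan matrix is
[[2, -1, 0, 0, -1], [-1, 2, 0, 0, 0], [0, 0, 2, -1, -1], [0, 0, -1, 2, 0], [-1, 0, -1, 0, 2]].
All simple roots have the same length, so the diagram is simply laced. The associated Dynkin diagram is a chain of 5 nodes with single edges (A_5), so the type is A_5 (the algebra sl(6)).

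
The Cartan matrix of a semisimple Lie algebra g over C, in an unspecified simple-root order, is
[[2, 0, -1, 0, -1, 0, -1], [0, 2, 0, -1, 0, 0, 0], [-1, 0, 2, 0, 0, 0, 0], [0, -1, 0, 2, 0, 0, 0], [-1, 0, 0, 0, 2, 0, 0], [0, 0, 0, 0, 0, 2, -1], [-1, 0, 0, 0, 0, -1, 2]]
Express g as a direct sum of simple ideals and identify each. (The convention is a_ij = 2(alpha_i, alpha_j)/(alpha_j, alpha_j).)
The diagram associated to this matrix has two connected components: the simple roots {alpha_2, alpha_4} form a chain of 2 nodes with single edges (A_2), and {alpha_1, alpha_3, alpha_5, alpha_6, alpha_7} form a chain of 3 nodes with a fork of two nodes at one end (D_5). A semisimple Lie algebra decomposes uniquely as the direct sum of simple ideals, one per connected component of its Dynkin diagram, so g ≅ A_2 ⊕ D_5 (dimension 8 + 45 = 53).

type A_2 + type D_5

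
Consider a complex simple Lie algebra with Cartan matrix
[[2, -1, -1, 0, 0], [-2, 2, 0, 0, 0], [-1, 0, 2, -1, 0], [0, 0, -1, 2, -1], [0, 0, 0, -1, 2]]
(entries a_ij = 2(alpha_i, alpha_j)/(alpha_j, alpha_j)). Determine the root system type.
The matrix has rank 5 with 2's on the diagonal. Reading the off-diagonal entries as Dynkin edges (a single edge where a_ij = a_ji = -1; a double or triple edge where a_ij * a_ji = 2 or 3), the diagram is a chain of 5 nodes with a double edge at one end; the terminal node there is the unique long simple root (C_5). One simple-root ordering that puts it in standard form is (alpha_5, alpha_4, alpha_3, alpha_1, alpha_2). So the algebra is type C_5, i.e. sp(10).

C_5 (sp(10))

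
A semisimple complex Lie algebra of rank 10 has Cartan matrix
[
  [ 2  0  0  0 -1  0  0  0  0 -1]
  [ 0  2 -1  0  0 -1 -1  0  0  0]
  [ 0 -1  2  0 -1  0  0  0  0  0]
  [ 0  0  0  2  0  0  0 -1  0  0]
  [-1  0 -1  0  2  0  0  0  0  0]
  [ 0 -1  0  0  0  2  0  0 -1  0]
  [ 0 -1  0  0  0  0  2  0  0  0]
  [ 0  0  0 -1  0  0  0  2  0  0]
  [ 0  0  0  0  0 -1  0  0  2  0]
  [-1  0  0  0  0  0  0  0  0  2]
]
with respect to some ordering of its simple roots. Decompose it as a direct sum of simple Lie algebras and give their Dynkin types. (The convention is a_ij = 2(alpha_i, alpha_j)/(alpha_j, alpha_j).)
type A_2 ⊕ type E_8

The diagram associated to this matrix has two connected components: the simple roots {alpha_4, alpha_8} form a chain of 2 nodes with single edges (A_2), and {alpha_1, alpha_2, alpha_3, alpha_5, alpha_6, alpha_7, alpha_9, alpha_10} form a chain of 7 nodes with one extra node attached to the third node from one end (E_8). A semisimple Lie algebra decomposes uniquely as the direct sum of simple ideals, one per connected component of its Dynkin diagram, so g ≅ A_2 ⊕ E_8 (dimension 8 + 248 = 256).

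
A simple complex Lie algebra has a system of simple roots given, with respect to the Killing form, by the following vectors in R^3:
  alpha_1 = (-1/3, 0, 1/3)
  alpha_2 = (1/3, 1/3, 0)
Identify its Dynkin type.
Compute the Cartan integers a_ij = 2(alpha_i, alpha_j)/(alpha_j, alpha_j); the resulting 2x2 Cartan matrix is
[[2, -1], [-1, 2]].
All simple roots have the same length, so the diagram is simply laced. The associated Dynkin diagram is a chain of 2 nodes with single edges (A_2), so the type is A_2 (the algebra sl(3)).

A_2 (sl(3))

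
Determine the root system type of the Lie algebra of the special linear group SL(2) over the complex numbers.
This is sl(2), which has dimension 2^2 - 1 = 3 and rank 2 - 1 = 1 (a Cartan subalgebra is the diagonal traceless matrices). In the classification of classical Lie algebras, the special linear algebra sl(n+1) has type A_n; here n = 1, so the Dynkin diagram is a chain of 1 nodes with single edges (A_1). Hence the type is A_1.

A1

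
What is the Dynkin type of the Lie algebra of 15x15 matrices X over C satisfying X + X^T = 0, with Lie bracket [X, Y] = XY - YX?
This is so(15) with 15 odd, which has dimension 15(15-1)/2 = 105 and rank (15-1)/2 = 7. In the classification of classical Lie algebras, the orthogonal algebra so(2n+1) in an odd number of variables has type B_n; here n = 7, so the Dynkin diagram is a chain of 7 nodes with a double edge at one end; the terminal node there is the unique short simple root (B_7). Hence the type is B_7.

type B_7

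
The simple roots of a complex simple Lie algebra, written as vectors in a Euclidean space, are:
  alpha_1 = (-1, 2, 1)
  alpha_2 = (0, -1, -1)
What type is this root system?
Compute the Cartan integers a_ij = 2(alpha_i, alpha_j)/(alpha_j, alpha_j); the resulting 2x2 Cartan matrix is
[[2, -3], [-1, 2]].
The roots have two lengths (squared-length ratio 3:1); the short ones are alpha_{2}. The associated Dynkin diagram is two nodes joined by a triple edge (G_2), so the type is G_2.

type G_2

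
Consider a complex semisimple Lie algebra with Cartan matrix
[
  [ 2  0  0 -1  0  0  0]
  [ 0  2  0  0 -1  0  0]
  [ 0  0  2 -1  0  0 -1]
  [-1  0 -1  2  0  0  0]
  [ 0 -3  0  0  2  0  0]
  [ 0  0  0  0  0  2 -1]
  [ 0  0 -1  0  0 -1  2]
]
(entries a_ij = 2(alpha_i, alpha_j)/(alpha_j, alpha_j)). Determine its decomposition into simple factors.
The diagram associated to this matrix has two connected components: the simple roots {alpha_1, alpha_3, alpha_4, alpha_6, alpha_7} form a chain of 5 nodes with single edges (A_5), and {alpha_2, alpha_5} form two nodes joined by a triple edge (G_2). A semisimple Lie algebra decomposes uniquely as the direct sum of simple ideals, one per connected component of its Dynkin diagram, so g ≅ A_5 ⊕ G_2 (dimension 35 + 14 = 49).

A5 + G2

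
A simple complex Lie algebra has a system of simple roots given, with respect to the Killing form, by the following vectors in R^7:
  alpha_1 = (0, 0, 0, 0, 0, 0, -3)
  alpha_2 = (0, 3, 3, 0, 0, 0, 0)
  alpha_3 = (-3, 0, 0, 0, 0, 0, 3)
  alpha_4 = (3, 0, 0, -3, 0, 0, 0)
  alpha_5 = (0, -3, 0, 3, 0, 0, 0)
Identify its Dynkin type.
type B_5

Compute the Cartan integers a_ij = 2(alpha_i, alpha_j)/(alpha_j, alpha_j); the resulting 5x5 Cartan matrix is
[[2, 0, -1, 0, 0], [0, 2, 0, 0, -1], [-2, 0, 2, -1, 0], [0, 0, -1, 2, -1], [0, -1, 0, -1, 2]].
The roots have two lengths (squared-length ratio 2:1); the short ones are alpha_{1}. The associated Dynkin diagram is a chain of 5 nodes with a double edge at one end; the terminal node there is the unique short simple root (B_5), so the type is B_5 (the algebra so(11)).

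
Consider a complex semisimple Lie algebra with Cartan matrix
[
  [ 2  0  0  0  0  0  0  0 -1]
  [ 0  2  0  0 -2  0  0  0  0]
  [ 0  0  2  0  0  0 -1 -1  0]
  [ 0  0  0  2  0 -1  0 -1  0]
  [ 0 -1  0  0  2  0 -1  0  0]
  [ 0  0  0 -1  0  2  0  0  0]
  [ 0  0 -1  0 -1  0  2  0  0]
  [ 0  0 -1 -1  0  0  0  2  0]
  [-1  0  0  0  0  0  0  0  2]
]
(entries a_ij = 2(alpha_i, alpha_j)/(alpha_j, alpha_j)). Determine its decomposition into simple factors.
A2 + C7

The diagram associated to this matrix has two connected components: the simple roots {alpha_1, alpha_9} form a chain of 2 nodes with single edges (A_2), and {alpha_2, alpha_3, alpha_4, alpha_5, alpha_6, alpha_7, alpha_8} form a chain of 7 nodes with a double edge at one end; the terminal node there is the unique long simple root (C_7). A semisimple Lie algebra decomposes uniquely as the direct sum of simple ideals, one per connected component of its Dynkin diagram, so g ≅ A_2 ⊕ C_7 (dimension 8 + 105 = 113).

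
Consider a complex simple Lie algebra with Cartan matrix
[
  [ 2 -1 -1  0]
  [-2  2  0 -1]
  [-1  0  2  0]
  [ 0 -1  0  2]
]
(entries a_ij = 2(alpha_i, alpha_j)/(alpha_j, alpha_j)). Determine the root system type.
The matrix has rank 4 with 2's on the diagonal. Reading the off-diagonal entries as Dynkin edges (a single edge where a_ij = a_ji = -1; a double or triple edge where a_ij * a_ji = 2 or 3), the diagram is a chain of 4 nodes with a double edge between the middle two (F_4). One simple-root ordering that puts it in standard form is (alpha_4, alpha_2, alpha_1, alpha_3). So the algebra is type F_4.

F_4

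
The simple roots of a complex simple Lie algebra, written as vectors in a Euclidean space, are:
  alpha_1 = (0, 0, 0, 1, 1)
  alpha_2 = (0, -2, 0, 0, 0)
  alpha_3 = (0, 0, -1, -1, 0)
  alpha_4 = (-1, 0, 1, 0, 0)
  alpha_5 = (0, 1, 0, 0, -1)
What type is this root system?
Compute the Cartan integers a_ij = 2(alpha_i, alpha_j)/(alpha_j, alpha_j); the resulting 5x5 Cartan matrix is
[[2, 0, -1, 0, -1], [0, 2, 0, 0, -2], [-1, 0, 2, -1, 0], [0, 0, -1, 2, 0], [-1, -1, 0, 0, 2]].
The roots have two lengths (squared-length ratio 2:1); the short ones are alpha_{1,3,4,5}. The associated Dynkin diagram is a chain of 5 nodes with a double edge at one end; the terminal node there is the unique long simple root (C_5), so the type is C_5 (the algebra sp(10)).

type C_5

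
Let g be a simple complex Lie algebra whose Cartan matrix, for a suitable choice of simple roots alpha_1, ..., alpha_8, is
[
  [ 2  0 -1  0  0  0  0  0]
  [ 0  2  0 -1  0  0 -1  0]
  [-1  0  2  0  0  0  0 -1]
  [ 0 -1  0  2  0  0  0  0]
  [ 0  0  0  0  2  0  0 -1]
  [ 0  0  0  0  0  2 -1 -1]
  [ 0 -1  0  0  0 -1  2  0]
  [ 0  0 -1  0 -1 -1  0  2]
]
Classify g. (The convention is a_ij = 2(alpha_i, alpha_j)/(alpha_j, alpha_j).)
The matrix has rank 8 with 2's on the diagonal. Reading the off-diagonal entries as Dynkin edges (a single edge where a_ij = a_ji = -1; a double or triple edge where a_ij * a_ji = 2 or 3), the diagram is a chain of 7 nodes with one extra node attached to the third node from one end (E_8). One simple-root ordering that puts it in standard form is (alpha_1, alpha_5, alpha_3, alpha_8, alpha_6, alpha_7, alpha_2, alpha_4). So the algebra is type E_8.

E_8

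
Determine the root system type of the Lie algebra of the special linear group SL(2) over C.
This is sl(2), which has dimension 2^2 - 1 = 3 and rank 2 - 1 = 1 (a Cartan subalgebra is the diagonal traceless matrices). In the classification of classical Lie algebras, the special linear algebra sl(n+1) has type A_n; here n = 1, so the Dynkin diagram is a chain of 1 nodes with single edges (A_1). Hence the type is A_1.

A_1 (sl(2))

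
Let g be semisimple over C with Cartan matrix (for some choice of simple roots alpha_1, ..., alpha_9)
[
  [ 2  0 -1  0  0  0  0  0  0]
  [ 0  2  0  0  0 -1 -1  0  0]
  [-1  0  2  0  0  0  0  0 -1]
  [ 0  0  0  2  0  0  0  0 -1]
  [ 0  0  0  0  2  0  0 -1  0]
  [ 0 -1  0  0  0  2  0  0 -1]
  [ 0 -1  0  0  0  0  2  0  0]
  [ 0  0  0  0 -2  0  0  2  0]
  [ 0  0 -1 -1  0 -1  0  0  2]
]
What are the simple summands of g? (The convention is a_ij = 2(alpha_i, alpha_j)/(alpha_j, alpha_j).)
The diagram associated to this matrix has two connected components: the simple roots {alpha_5, alpha_8} form a chain of 2 nodes with a double edge at one end; the terminal node there is the unique short simple root (B_2), and {alpha_1, alpha_2, alpha_3, alpha_4, alpha_6, alpha_7, alpha_9} form a chain of 6 nodes with one extra node attached to the third node from one end (E_7). A semisimple Lie algebra decomposes uniquely as the direct sum of simple ideals, one per connected component of its Dynkin diagram, so g ≅ B_2 ⊕ E_7 (dimension 10 + 133 = 143).

B_2 ⊕ E_7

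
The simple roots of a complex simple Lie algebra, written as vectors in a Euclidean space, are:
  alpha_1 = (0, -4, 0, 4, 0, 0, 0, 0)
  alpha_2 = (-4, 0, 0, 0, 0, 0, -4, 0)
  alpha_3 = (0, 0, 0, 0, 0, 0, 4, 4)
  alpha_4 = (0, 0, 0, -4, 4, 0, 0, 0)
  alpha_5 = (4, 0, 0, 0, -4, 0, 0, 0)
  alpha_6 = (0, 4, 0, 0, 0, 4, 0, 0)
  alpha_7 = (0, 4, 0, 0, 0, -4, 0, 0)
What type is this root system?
type D_7

Compute the Cartan integers a_ij = 2(alpha_i, alpha_j)/(alpha_j, alpha_j); the resulting 7x7 Cartan matrix is
[[2, 0, 0, -1, 0, -1, -1], [0, 2, -1, 0, -1, 0, 0], [0, -1, 2, 0, 0, 0, 0], [-1, 0, 0, 2, -1, 0, 0], [0, -1, 0, -1, 2, 0, 0], [-1, 0, 0, 0, 0, 2, 0], [-1, 0, 0, 0, 0, 0, 2]].
All simple roots have the same length, so the diagram is simply laced. The associated Dynkin diagram is a chain of 5 nodes with a fork of two nodes at one end (D_7), so the type is D_7 (the algebra so(14)).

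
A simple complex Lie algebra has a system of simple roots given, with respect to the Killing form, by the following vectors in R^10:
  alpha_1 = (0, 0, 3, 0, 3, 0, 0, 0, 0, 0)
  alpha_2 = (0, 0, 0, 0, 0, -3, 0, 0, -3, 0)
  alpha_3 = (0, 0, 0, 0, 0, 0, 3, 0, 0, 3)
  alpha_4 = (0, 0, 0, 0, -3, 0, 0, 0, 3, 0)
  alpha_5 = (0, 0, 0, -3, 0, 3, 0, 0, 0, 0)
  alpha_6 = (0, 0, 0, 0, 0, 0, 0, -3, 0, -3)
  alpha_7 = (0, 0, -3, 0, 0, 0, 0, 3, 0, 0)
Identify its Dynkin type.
type A_7

Compute the Cartan integers a_ij = 2(alpha_i, alpha_j)/(alpha_j, alpha_j); the resulting 7x7 Cartan matrix is
[[2, 0, 0, -1, 0, 0, -1], [0, 2, 0, -1, -1, 0, 0], [0, 0, 2, 0, 0, -1, 0], [-1, -1, 0, 2, 0, 0, 0], [0, -1, 0, 0, 2, 0, 0], [0, 0, -1, 0, 0, 2, -1], [-1, 0, 0, 0, 0, -1, 2]].
All simple roots have the same length, so the diagram is simply laced. The associated Dynkin diagram is a chain of 7 nodes with single edges (A_7), so the type is A_7 (the algebra sl(8)).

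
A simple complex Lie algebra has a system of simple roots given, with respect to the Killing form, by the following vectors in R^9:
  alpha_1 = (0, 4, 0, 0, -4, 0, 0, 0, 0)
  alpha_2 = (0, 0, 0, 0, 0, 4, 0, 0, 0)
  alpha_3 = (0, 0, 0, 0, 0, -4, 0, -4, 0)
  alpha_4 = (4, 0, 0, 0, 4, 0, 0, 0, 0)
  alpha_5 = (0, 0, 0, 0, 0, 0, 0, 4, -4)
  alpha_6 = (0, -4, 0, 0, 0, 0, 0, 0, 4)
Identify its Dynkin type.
Compute the Cartan integers a_ij = 2(alpha_i, alpha_j)/(alpha_j, alpha_j); the resulting 6x6 Cartan matrix is
[[2, 0, 0, -1, 0, -1], [0, 2, -1, 0, 0, 0], [0, -2, 2, 0, -1, 0], [-1, 0, 0, 2, 0, 0], [0, 0, -1, 0, 2, -1], [-1, 0, 0, 0, -1, 2]].
The roots have two lengths (squared-length ratio 2:1); the short ones are alpha_{2}. The associated Dynkin diagram is a chain of 6 nodes with a double edge at one end; the terminal node there is the unique short simple root (B_6), so the type is B_6 (the algebra so(13)).

B6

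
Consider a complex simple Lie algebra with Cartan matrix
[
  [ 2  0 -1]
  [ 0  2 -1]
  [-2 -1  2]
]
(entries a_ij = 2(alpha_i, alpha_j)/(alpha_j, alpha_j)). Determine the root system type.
type B_3

The matrix has rank 3 with 2's on the diagonal. Reading the off-diagonal entries as Dynkin edges (a single edge where a_ij = a_ji = -1; a double or triple edge where a_ij * a_ji = 2 or 3), the diagram is a chain of 3 nodes with a double edge at one end; the terminal node there is the unique short simple root (B_3). One simple-root ordering that puts it in standard form is (alpha_2, alpha_3, alpha_1). So the algebra is type B_3, i.e. so(7).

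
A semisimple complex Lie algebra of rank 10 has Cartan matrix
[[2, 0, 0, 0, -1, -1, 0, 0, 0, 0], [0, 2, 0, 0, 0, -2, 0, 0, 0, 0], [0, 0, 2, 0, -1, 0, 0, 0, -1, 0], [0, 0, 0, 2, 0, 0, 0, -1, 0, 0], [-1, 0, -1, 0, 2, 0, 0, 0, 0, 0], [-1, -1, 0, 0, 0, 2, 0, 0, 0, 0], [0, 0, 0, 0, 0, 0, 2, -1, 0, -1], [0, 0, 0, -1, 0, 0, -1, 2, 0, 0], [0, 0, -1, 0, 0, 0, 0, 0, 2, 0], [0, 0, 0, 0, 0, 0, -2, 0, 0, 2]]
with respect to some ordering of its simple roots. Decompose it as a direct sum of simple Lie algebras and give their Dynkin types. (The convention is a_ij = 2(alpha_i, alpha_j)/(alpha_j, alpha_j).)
The diagram associated to this matrix has two connected components: the simple roots {alpha_4, alpha_7, alpha_8, alpha_10} form a chain of 4 nodes with a double edge at one end; the terminal node there is the unique long simple root (C_4), and {alpha_1, alpha_2, alpha_3, alpha_5, alpha_6, alpha_9} form a chain of 6 nodes with a double edge at one end; the terminal node there is the unique long simple root (C_6). A semisimple Lie algebra decomposes uniquely as the direct sum of simple ideals, one per connected component of its Dynkin diagram, so g ≅ C_4 ⊕ C_6 (dimension 36 + 78 = 114).

C4 + C6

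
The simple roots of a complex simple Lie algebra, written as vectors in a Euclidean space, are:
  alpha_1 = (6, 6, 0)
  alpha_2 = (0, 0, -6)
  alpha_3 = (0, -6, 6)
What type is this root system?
Compute the Cartan integers a_ij = 2(alpha_i, alpha_j)/(alpha_j, alpha_j); the resulting 3x3 Cartan matrix is
[[2, 0, -1], [0, 2, -1], [-1, -2, 2]].
The roots have two lengths (squared-length ratio 2:1); the short ones are alpha_{2}. The associated Dynkin diagram is a chain of 3 nodes with a double edge at one end; the terminal node there is the unique short simple root (B_3), so the type is B_3 (the algebra so(7)).

B3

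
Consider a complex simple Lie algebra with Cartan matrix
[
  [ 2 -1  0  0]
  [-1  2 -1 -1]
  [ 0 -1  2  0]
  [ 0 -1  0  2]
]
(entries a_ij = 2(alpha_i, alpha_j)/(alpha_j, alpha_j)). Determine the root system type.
The matrix has rank 4 with 2's on the diagonal. Reading the off-diagonal entries as Dynkin edges (a single edge where a_ij = a_ji = -1; a double or triple edge where a_ij * a_ji = 2 or 3), the diagram is a chain of 2 nodes with a fork of two nodes at one end (D_4). One simple-root ordering that puts it in standard form is (alpha_1, alpha_2, alpha_3, alpha_4). So the algebra is type D_4, i.e. so(8).

D_4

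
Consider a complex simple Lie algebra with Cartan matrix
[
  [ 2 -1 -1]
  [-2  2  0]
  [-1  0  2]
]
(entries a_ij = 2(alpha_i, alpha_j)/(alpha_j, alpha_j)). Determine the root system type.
The matrix has rank 3 with 2's on the diagonal. Reading the off-diagonal entries as Dynkin edges (a single edge where a_ij = a_ji = -1; a double or triple edge where a_ij * a_ji = 2 or 3), the diagram is a chain of 3 nodes with a double edge at one end; the terminal node there is the unique long simple root (C_3). One simple-root ordering that puts it in standard form is (alpha_3, alpha_1, alpha_2). So the algebra is type C_3, i.e. sp(6).

C3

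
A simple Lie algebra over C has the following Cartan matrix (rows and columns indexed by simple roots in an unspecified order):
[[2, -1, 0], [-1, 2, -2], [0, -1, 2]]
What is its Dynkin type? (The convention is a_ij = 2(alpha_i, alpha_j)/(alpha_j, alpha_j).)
The matrix has rank 3 with 2's on the diagonal. Reading the off-diagonal entries as Dynkin edges (a single edge where a_ij = a_ji = -1; a double or triple edge where a_ij * a_ji = 2 or 3), the diagram is a chain of 3 nodes with a double edge at one end; the terminal node there is the unique short simple root (B_3). One simple-root ordering that puts it in standard form is (alpha_1, alpha_2, alpha_3). So the algebra is type B_3, i.e. so(7).

B_3 (so(7))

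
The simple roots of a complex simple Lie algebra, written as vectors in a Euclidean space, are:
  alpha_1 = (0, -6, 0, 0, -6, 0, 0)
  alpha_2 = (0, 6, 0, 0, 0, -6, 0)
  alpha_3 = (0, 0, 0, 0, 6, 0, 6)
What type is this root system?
type A_3

Compute the Cartan integers a_ij = 2(alpha_i, alpha_j)/(alpha_j, alpha_j); the resulting 3x3 Cartan matrix is
[[2, -1, -1], [-1, 2, 0], [-1, 0, 2]].
All simple roots have the same length, so the diagram is simply laced. The associated Dynkin diagram is a chain of 3 nodes with single edges (A_3), so the type is A_3 (the algebra sl(4)).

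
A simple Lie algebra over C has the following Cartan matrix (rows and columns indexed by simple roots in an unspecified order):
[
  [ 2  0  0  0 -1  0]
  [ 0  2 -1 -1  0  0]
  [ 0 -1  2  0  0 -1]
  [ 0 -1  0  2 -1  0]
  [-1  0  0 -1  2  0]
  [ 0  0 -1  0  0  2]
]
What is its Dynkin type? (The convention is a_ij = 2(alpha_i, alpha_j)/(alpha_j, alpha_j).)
The matrix has rank 6 with 2's on the diagonal. Reading the off-diagonal entries as Dynkin edges (a single edge where a_ij = a_ji = -1; a double or triple edge where a_ij * a_ji = 2 or 3), the diagram is a chain of 6 nodes with single edges (A_6). One simple-root ordering that puts it in standard form is (alpha_1, alpha_5, alpha_4, alpha_2, alpha_3, alpha_6). So the algebra is type A_6, i.e. sl(7).

type A_6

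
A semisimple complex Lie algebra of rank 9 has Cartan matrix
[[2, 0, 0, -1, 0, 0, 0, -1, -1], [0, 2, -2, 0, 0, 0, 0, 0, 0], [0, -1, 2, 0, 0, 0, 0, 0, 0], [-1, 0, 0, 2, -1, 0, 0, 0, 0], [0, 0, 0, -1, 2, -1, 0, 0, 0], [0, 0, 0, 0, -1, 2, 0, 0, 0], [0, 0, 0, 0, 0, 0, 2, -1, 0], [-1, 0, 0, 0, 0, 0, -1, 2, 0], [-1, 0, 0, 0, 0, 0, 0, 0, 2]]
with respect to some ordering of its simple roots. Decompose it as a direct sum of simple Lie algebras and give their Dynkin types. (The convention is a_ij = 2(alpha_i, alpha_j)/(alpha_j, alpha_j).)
type B_2 + type E_7

The diagram associated to this matrix has two connected components: the simple roots {alpha_2, alpha_3} form a chain of 2 nodes with a double edge at one end; the terminal node there is the unique short simple root (B_2), and {alpha_1, alpha_4, alpha_5, alpha_6, alpha_7, alpha_8, alpha_9} form a chain of 6 nodes with one extra node attached to the third node from one end (E_7). A semisimple Lie algebra decomposes uniquely as the direct sum of simple ideals, one per connected component of its Dynkin diagram, so g ≅ B_2 ⊕ E_7 (dimension 10 + 133 = 143).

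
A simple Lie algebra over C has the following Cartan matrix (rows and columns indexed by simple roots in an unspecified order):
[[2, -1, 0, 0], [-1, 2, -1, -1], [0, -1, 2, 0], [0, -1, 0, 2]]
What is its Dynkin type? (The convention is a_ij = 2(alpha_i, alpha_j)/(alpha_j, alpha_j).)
type D_4

The matrix has rank 4 with 2's on the diagonal. Reading the off-diagonal entries as Dynkin edges (a single edge where a_ij = a_ji = -1; a double or triple edge where a_ij * a_ji = 2 or 3), the diagram is a chain of 2 nodes with a fork of two nodes at one end (D_4). One simple-root ordering that puts it in standard form is (alpha_1, alpha_2, alpha_4, alpha_3). So the algebra is type D_4, i.e. so(8).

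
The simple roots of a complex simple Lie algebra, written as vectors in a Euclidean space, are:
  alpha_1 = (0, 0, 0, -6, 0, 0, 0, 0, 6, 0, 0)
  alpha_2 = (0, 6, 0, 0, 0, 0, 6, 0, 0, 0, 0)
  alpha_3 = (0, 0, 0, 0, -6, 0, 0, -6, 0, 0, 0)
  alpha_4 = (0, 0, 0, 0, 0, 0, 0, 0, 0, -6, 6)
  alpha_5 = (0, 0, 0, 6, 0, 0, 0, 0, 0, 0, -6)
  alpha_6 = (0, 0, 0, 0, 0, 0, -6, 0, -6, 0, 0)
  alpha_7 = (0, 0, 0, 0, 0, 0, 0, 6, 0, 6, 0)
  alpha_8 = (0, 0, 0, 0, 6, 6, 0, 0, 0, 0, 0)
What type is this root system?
Compute the Cartan integers a_ij = 2(alpha_i, alpha_j)/(alpha_j, alpha_j); the resulting 8x8 Cartan matrix is
[[2, 0, 0, 0, -1, -1, 0, 0], [0, 2, 0, 0, 0, -1, 0, 0], [0, 0, 2, 0, 0, 0, -1, -1], [0, 0, 0, 2, -1, 0, -1, 0], [-1, 0, 0, -1, 2, 0, 0, 0], [-1, -1, 0, 0, 0, 2, 0, 0], [0, 0, -1, -1, 0, 0, 2, 0], [0, 0, -1, 0, 0, 0, 0, 2]].
All simple roots have the same length, so the diagram is simply laced. The associated Dynkin diagram is a chain of 8 nodes with single edges (A_8), so the type is A_8 (the algebra sl(9)).

A_8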